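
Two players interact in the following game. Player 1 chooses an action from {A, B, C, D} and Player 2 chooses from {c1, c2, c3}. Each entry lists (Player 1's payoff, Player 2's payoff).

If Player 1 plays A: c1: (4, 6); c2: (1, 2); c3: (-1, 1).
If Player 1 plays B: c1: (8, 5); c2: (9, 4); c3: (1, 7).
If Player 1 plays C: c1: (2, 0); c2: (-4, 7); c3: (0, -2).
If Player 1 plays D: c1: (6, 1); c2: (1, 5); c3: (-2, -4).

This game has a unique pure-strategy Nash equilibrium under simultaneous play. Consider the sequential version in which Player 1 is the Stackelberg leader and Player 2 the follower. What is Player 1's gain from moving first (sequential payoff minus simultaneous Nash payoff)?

3

Player 2 best-responds to each possible Player 1 move:
- A: BR = c1, leader payoff 4.
- B: BR = c3, leader payoff 1.
- C: BR = c2, leader payoff -4.
- D: BR = c2, leader payoff 1.
Player 1's induced payoffs are 4, 1, -4, 1, so Player 1 commits to A. Subgame-perfect outcome: (A, c1) with payoffs (4, 6).
For the simultaneous game, intersect best replies.
Player 1's best replies: c1→B; c2→B; c3→B.
Player 2's best replies: A→c1; B→c3; C→c2; D→c2.
The unique mutual best reply is (B, c3), giving (1, 7).
Player 1's commitment gain: 4 − 1 = 3.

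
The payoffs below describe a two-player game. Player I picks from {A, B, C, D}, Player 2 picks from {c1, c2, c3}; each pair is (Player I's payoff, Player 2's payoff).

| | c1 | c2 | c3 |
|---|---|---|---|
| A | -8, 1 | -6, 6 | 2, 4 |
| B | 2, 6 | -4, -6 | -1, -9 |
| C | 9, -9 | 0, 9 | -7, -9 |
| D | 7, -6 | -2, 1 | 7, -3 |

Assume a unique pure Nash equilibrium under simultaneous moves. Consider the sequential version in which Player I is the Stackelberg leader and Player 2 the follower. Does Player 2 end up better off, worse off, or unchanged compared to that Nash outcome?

worse off

Backward induction with Player I moving first.
- A: Player 2 compares 1, 6, 4 and picks c2; Player I would get -6.
- B: Player 2 compares 6, -6, -9 and picks c1; Player I would get 2.
- C: Player 2 compares -9, 9, -9 and picks c2; Player I would get 0.
- D: Player 2 compares -6, 1, -3 and picks c2; Player I would get -2.
Player I's induced payoffs are -6, 2, 0, -2, so Player I commits to B. Subgame-perfect outcome: (B, c1) with payoffs (2, 6).
Under simultaneous play:
Player I's best replies: c1→C; c2→C; c3→D.
Player 2's best replies: A→c2; B→c1; C→c2; D→c2.
Only (C, c2) has each player best-responding; Nash payoffs (0, 9).
Player 2 earns 6 sequentially versus 9 at the Nash outcome: worse off.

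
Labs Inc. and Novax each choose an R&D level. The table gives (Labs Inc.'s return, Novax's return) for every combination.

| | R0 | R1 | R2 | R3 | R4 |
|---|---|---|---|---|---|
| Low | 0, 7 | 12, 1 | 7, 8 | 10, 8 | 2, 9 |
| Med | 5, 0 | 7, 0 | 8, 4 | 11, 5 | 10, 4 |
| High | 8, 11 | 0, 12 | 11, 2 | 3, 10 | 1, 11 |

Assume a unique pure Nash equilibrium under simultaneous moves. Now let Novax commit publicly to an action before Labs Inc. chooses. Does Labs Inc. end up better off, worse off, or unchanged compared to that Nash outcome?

Work backward from Labs Inc.'s decision.
- R0: BR = High, leader payoff 11.
- R1: BR = Low, leader payoff 1.
- R2: BR = High, leader payoff 2.
- R3: BR = Med, leader payoff 5.
- R4: BR = Med, leader payoff 4.
Maximizing over 11, 1, 2, 5, 4, Novax chooses R0. Subgame-perfect outcome: (High, R0) with payoffs (8, 11).
For the simultaneous game, intersect best replies.
Labs Inc.'s best replies: R0→High; R1→Low; R2→High; R3→Med; R4→Med.
Novax's best replies: Low→R4; Med→R3; High→R1.
The unique mutual best reply is (Med, R3), giving (11, 5).
Labs Inc. earns 8 sequentially versus 11 at the Nash outcome: worse off.

worse off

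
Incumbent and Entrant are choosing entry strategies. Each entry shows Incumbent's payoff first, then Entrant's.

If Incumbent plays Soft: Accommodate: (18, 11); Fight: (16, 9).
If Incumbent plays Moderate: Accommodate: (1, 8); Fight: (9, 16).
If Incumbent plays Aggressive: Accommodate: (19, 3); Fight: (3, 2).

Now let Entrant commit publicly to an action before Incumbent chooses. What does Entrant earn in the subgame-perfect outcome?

Incumbent best-responds to each possible Entrant move:
- Accommodate: BR = Aggressive, leader payoff 3.
- Fight: BR = Soft, leader payoff 9.
Maximizing over 3, 9, Entrant chooses Fight. Subgame-perfect outcome: (Soft, Fight) with payoffs (16, 9).

9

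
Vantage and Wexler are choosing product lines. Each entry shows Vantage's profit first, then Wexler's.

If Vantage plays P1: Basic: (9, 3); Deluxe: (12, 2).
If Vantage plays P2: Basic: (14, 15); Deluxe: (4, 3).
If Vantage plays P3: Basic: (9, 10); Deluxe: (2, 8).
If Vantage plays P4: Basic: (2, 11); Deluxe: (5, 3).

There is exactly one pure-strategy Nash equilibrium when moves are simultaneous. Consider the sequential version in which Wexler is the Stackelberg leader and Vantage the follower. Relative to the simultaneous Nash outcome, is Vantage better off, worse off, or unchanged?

unchanged

Backward induction with Wexler moving first.
- Basic: BR = P2, leader payoff 15.
- Deluxe: BR = P1, leader payoff 2.
Wexler's induced payoffs are 15, 2, so Wexler commits to Basic. Subgame-perfect outcome: (P2, Basic) with payoffs (14, 15).
For the simultaneous game, intersect best replies.
Vantage's best replies: Basic→P2; Deluxe→P1.
Wexler's best replies: P1→Basic; P2→Basic; P3→Basic; P4→Basic.
The unique mutual best reply is (P2, Basic), giving (14, 15).
Vantage earns 14 sequentially versus 14 at the Nash outcome: unchanged.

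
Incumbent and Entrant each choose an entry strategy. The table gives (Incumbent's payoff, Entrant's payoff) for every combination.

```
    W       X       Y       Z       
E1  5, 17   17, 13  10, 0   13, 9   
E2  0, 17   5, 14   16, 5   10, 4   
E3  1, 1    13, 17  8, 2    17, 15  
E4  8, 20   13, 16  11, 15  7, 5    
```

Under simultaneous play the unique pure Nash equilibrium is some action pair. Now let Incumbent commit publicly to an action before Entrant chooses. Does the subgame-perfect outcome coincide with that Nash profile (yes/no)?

Backward induction with Incumbent moving first.
- E1: Entrant compares 17, 13, 0, 9 and picks W; Incumbent would get 5.
- E2: Entrant compares 17, 14, 5, 4 and picks W; Incumbent would get 0.
- E3: Entrant compares 1, 17, 2, 15 and picks X; Incumbent would get 13.
- E4: Entrant compares 20, 16, 15, 5 and picks W; Incumbent would get 8.
Among 5, 0, 13, 8, the best is 13 at E3. Subgame-perfect outcome: (E3, X) with payoffs (13, 17).
Now find the simultaneous Nash equilibrium.
Incumbent's best replies: W→E4; X→E1; Y→E2; Z→E3.
Entrant's best replies: E1→W; E2→W; E3→X; E4→W.
The unique mutual best reply is (E4, W), giving (8, 20).
Sequential outcome (E3, X) differs from the Nash profile (E4, W).

no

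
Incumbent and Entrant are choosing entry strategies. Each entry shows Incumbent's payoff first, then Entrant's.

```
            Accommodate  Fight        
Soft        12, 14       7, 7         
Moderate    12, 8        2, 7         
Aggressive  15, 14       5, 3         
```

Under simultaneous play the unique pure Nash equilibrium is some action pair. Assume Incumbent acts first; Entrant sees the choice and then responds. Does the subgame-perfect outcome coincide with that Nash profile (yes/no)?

yes

Entrant best-responds to each possible Incumbent move:
- Soft → Entrant plays Accommodate (best of 14, 7); Incumbent gets 12.
- Moderate → Entrant plays Accommodate (best of 8, 7); Incumbent gets 12.
- Aggressive → Entrant plays Accommodate (best of 14, 3); Incumbent gets 15.
Maximizing over 12, 12, 15, Incumbent chooses Aggressive. Subgame-perfect outcome: (Aggressive, Accommodate) with payoffs (15, 14).
Now find the simultaneous Nash equilibrium.
Incumbent's best replies: Accommodate→Aggressive; Fight→Soft.
Entrant's best replies: Soft→Accommodate; Moderate→Accommodate; Aggressive→Accommodate.
The unique mutual best reply is (Aggressive, Accommodate), giving (15, 14).
Sequential outcome (Aggressive, Accommodate) coincides with the Nash profile (Aggressive, Accommodate).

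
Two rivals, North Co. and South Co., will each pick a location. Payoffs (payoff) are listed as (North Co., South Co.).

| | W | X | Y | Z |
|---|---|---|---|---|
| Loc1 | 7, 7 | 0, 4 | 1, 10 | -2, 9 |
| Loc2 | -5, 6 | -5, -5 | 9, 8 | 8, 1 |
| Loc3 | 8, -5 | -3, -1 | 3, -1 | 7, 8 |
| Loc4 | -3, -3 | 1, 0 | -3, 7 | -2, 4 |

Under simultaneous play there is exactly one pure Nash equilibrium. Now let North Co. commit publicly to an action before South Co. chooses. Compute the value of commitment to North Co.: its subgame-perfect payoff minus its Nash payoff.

Backward induction with North Co. moving first.
- Loc1: BR = Y, leader payoff 1.
- Loc2: BR = Y, leader payoff 9.
- Loc3: BR = Z, leader payoff 7.
- Loc4: BR = Y, leader payoff -3.
Among 1, 9, 7, -3, the best is 9 at Loc2. Subgame-perfect outcome: (Loc2, Y) with payoffs (9, 8).
For the simultaneous game, intersect best replies.
North Co.'s best replies: W→Loc3; X→Loc4; Y→Loc2; Z→Loc2.
South Co.'s best replies: Loc1→Y; Loc2→Y; Loc3→Z; Loc4→Y.
Only (Loc2, Y) has each player best-responding; Nash payoffs (9, 8).
North Co.'s commitment gain: 9 − 9 = 0.

0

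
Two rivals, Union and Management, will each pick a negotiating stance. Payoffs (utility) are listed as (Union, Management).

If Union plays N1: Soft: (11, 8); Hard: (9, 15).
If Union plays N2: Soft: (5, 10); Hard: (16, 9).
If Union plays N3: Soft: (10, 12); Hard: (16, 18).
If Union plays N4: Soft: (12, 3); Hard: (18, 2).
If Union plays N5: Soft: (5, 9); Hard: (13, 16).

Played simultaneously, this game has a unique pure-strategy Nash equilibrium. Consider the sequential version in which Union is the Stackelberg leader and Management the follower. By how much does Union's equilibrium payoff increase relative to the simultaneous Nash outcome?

4

Backward induction with Union moving first.
- N1 → Management plays Hard (best of 8, 15); Union gets 9.
- N2 → Management plays Soft (best of 10, 9); Union gets 5.
- N3 → Management plays Hard (best of 12, 18); Union gets 16.
- N4 → Management plays Soft (best of 3, 2); Union gets 12.
- N5 → Management plays Hard (best of 9, 16); Union gets 13.
Among 9, 5, 16, 12, 13, the best is 16 at N3. Subgame-perfect outcome: (N3, Hard) with payoffs (16, 18).
For the simultaneous game, intersect best replies.
Union's best replies: Soft→N4; Hard→N4.
Management's best replies: N1→Hard; N2→Soft; N3→Hard; N4→Soft; N5→Hard.
The unique mutual best reply is (N4, Soft), giving (12, 3).
Union's commitment gain: 16 − 12 = 4.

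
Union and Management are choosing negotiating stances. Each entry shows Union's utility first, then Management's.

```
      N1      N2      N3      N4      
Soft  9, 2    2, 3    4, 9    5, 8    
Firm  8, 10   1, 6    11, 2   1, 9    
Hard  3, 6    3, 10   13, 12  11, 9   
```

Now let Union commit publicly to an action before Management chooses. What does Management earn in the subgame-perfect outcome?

Management best-responds to each possible Union move:
- Soft: BR = N3, leader payoff 4.
- Firm: BR = N1, leader payoff 8.
- Hard: BR = N3, leader payoff 13.
Union's induced payoffs are 4, 8, 13, so Union commits to Hard. Subgame-perfect outcome: (Hard, N3) with payoffs (13, 12).

12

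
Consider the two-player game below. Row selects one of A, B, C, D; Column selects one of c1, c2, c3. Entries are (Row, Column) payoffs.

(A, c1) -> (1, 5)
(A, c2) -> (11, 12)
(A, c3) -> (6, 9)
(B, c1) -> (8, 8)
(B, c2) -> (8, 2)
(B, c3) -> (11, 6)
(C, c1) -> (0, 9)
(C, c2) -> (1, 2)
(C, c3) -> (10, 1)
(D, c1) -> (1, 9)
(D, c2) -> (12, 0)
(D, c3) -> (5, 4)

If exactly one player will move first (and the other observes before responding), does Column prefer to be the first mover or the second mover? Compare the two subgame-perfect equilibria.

second

If Row leads: Column's best replies are A→c2, B→c1, C→c1, D→c1; Row's induced payoffs 11, 8, 0, 1; outcome (A, c2), payoffs (11, 12).
If Column leads: Row's best replies are c1→B, c2→D, c3→B; Column's induced payoffs 8, 0, 6; outcome (B, c1), payoffs (8, 8).
Column gets 8 moving first and 12 moving second, so Column prefers to move second.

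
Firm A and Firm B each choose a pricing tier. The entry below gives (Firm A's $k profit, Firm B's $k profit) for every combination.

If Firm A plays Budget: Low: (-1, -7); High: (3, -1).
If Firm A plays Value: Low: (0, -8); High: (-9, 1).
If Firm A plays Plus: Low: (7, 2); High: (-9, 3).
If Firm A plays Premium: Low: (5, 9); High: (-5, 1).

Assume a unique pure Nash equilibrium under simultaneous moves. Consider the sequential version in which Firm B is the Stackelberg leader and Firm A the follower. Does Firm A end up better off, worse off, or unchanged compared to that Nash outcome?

better off

Work backward from Firm A's decision.
- Low → Firm A plays Plus (best of -1, 0, 7, 5); Firm B gets 2.
- High → Firm A plays Budget (best of 3, -9, -9, -5); Firm B gets -1.
Maximizing over 2, -1, Firm B chooses Low. Subgame-perfect outcome: (Plus, Low) with payoffs (7, 2).
For the simultaneous game, intersect best replies.
Firm A's best replies: Low→Plus; High→Budget.
Firm B's best replies: Budget→High; Value→High; Plus→High; Premium→Low.
Only (Budget, High) has each player best-responding; Nash payoffs (3, -1).
Firm A earns 7 sequentially versus 3 at the Nash outcome: better off.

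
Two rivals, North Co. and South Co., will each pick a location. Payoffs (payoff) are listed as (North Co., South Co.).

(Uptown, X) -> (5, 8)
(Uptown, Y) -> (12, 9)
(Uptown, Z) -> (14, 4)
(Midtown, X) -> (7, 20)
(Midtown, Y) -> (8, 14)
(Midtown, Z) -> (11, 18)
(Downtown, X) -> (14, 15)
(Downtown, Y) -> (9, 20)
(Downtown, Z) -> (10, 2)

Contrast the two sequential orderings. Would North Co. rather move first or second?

second

If North Co. leads: South Co.'s best replies are Uptown→Y, Midtown→X, Downtown→Y; North Co.'s induced payoffs 12, 7, 9; outcome (Uptown, Y), payoffs (12, 9).
If South Co. leads: North Co.'s best replies are X→Downtown, Y→Uptown, Z→Uptown; South Co.'s induced payoffs 15, 9, 4; outcome (Downtown, X), payoffs (14, 15).
North Co. gets 12 moving first and 14 moving second, so North Co. prefers to move second.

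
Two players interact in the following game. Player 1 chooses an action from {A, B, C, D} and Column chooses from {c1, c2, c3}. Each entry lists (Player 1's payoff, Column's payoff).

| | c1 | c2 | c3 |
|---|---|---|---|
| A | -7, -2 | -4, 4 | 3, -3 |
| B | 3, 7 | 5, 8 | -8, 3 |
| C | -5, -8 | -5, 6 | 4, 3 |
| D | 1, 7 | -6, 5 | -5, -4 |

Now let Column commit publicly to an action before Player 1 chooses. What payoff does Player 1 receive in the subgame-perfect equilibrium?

5

Player 1 best-responds to each possible Column move:
- c1 → Player 1 plays B (best of -7, 3, -5, 1); Column gets 7.
- c2 → Player 1 plays B (best of -4, 5, -5, -6); Column gets 8.
- c3 → Player 1 plays C (best of 3, -8, 4, -5); Column gets 3.
Maximizing over 7, 8, 3, Column chooses c2. Subgame-perfect outcome: (B, c2) with payoffs (5, 8).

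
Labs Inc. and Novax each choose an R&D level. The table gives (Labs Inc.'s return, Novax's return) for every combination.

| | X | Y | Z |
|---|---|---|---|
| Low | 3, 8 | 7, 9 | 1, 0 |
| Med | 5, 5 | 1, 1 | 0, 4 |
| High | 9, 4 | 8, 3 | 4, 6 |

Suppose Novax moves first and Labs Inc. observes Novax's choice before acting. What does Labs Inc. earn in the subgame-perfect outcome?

4

Solve by backward induction (Novax leads).
- X → Labs Inc. plays High (best of 3, 5, 9); Novax gets 4.
- Y → Labs Inc. plays High (best of 7, 1, 8); Novax gets 3.
- Z → Labs Inc. plays High (best of 1, 0, 4); Novax gets 6.
Maximizing over 4, 3, 6, Novax chooses Z. Subgame-perfect outcome: (High, Z) with payoffs (4, 6).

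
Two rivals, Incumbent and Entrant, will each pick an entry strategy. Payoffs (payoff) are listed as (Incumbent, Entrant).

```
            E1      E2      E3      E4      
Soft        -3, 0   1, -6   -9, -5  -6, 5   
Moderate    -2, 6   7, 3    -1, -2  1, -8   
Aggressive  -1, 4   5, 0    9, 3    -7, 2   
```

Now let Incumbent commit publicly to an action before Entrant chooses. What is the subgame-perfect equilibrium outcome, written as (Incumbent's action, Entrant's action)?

(Aggressive, E1)

Work backward from Entrant's decision.
- Soft: BR = E4, leader payoff -6.
- Moderate: BR = E1, leader payoff -2.
- Aggressive: BR = E1, leader payoff -1.
Incumbent's induced payoffs are -6, -2, -1, so Incumbent commits to Aggressive. Subgame-perfect outcome: (Aggressive, E1) with payoffs (-1, 4).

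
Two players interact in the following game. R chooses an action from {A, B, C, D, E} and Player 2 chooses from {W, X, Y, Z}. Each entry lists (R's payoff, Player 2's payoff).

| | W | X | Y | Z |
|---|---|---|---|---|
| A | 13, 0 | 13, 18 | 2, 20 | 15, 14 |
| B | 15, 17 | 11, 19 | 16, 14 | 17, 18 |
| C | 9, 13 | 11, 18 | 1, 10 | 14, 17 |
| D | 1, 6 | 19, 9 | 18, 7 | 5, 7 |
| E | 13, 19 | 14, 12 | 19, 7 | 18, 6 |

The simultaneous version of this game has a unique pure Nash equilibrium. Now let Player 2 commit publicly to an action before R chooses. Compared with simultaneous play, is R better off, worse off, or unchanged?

worse off

R best-responds to each possible Player 2 move:
- W → R plays B (best of 13, 15, 9, 1, 13); Player 2 gets 17.
- X → R plays D (best of 13, 11, 11, 19, 14); Player 2 gets 9.
- Y → R plays E (best of 2, 16, 1, 18, 19); Player 2 gets 7.
- Z → R plays E (best of 15, 17, 14, 5, 18); Player 2 gets 6.
Among 17, 9, 7, 6, the best is 17 at W. Subgame-perfect outcome: (B, W) with payoffs (15, 17).
For the simultaneous game, intersect best replies.
R's best replies: W→B; X→D; Y→E; Z→E.
Player 2's best replies: A→Y; B→X; C→X; D→X; E→W.
Only (D, X) has each player best-responding; Nash payoffs (19, 9).
R earns 15 sequentially versus 19 at the Nash outcome: worse off.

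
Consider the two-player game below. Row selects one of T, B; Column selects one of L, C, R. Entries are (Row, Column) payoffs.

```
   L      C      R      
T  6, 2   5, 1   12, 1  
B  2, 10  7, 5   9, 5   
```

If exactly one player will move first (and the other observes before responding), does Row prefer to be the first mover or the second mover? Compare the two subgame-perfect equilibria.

second

If Row leads: Column's best replies are T→L, B→L; Row's induced payoffs 6, 2; outcome (T, L), payoffs (6, 2).
If Column leads: Row's best replies are L→T, C→B, R→T; Column's induced payoffs 2, 5, 1; outcome (B, C), payoffs (7, 5).
Row gets 6 moving first and 7 moving second, so Row prefers to move second.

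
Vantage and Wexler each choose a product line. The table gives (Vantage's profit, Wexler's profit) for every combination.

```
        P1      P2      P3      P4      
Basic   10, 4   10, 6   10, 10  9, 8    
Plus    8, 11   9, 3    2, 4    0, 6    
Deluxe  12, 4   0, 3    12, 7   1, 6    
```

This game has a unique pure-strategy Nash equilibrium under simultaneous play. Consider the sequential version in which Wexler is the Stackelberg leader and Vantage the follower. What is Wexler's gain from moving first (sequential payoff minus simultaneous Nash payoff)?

1

Work backward from Vantage's decision.
- P1: BR = Deluxe, leader payoff 4.
- P2: BR = Basic, leader payoff 6.
- P3: BR = Deluxe, leader payoff 7.
- P4: BR = Basic, leader payoff 8.
Maximizing over 4, 6, 7, 8, Wexler chooses P4. Subgame-perfect outcome: (Basic, P4) with payoffs (9, 8).
Now find the simultaneous Nash equilibrium.
Vantage's best replies: P1→Deluxe; P2→Basic; P3→Deluxe; P4→Basic.
Wexler's best replies: Basic→P3; Plus→P1; Deluxe→P3.
Only (Deluxe, P3) has each player best-responding; Nash payoffs (12, 7).
Wexler's commitment gain: 8 − 7 = 1.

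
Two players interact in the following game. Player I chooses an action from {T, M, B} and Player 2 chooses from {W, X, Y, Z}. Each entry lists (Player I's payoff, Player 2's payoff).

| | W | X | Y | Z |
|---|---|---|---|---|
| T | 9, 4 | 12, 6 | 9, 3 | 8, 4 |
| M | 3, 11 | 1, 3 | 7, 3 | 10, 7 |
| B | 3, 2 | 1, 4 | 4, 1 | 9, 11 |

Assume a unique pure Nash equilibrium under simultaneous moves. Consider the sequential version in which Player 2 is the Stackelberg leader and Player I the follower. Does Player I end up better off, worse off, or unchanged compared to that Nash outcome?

worse off

Solve by backward induction (Player 2 leads).
- W: Player I compares 9, 3, 3 and picks T; Player 2 would get 4.
- X: Player I compares 12, 1, 1 and picks T; Player 2 would get 6.
- Y: Player I compares 9, 7, 4 and picks T; Player 2 would get 3.
- Z: Player I compares 8, 10, 9 and picks M; Player 2 would get 7.
Among 4, 6, 3, 7, the best is 7 at Z. Subgame-perfect outcome: (M, Z) with payoffs (10, 7).
Under simultaneous play:
Player I's best replies: W→T; X→T; Y→T; Z→M.
Player 2's best replies: T→X; M→W; B→Z.
The unique mutual best reply is (T, X), giving (12, 6).
Player I earns 10 sequentially versus 12 at the Nash outcome: worse off.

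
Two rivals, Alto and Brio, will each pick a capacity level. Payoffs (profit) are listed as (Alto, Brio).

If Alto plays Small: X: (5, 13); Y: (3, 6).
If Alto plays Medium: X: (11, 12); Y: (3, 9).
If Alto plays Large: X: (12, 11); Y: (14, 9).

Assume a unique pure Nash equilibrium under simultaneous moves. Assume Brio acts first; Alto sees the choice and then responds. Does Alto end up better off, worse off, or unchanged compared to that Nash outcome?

Work backward from Alto's decision.
- X: BR = Large, leader payoff 11.
- Y: BR = Large, leader payoff 9.
Among 11, 9, the best is 11 at X. Subgame-perfect outcome: (Large, X) with payoffs (12, 11).
For the simultaneous game, intersect best replies.
Alto's best replies: X→Large; Y→Large.
Brio's best replies: Small→X; Medium→X; Large→X.
Only (Large, X) has each player best-responding; Nash payoffs (12, 11).
Alto earns 12 sequentially versus 12 at the Nash outcome: unchanged.

unchanged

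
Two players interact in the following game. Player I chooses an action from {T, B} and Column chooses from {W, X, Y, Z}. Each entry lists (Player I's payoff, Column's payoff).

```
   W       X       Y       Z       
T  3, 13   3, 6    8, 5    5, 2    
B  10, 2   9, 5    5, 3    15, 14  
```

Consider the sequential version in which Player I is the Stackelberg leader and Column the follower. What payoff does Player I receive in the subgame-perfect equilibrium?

Backward induction with Player I moving first.
- T: Column compares 13, 6, 5, 2 and picks W; Player I would get 3.
- B: Column compares 2, 5, 3, 14 and picks Z; Player I would get 15.
Player I's induced payoffs are 3, 15, so Player I commits to B. Subgame-perfect outcome: (B, Z) with payoffs (15, 14).

15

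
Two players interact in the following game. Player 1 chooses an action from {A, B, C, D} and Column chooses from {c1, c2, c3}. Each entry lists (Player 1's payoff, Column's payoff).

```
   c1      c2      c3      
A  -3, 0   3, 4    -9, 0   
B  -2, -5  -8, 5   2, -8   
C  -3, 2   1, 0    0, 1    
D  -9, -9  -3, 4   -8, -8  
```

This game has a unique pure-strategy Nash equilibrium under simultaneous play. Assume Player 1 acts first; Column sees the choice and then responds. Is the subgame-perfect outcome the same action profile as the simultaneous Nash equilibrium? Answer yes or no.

yes

Solve by backward induction (Player 1 leads).
- A → Column plays c2 (best of 0, 4, 0); Player 1 gets 3.
- B → Column plays c2 (best of -5, 5, -8); Player 1 gets -8.
- C → Column plays c1 (best of 2, 0, 1); Player 1 gets -3.
- D → Column plays c2 (best of -9, 4, -8); Player 1 gets -3.
Maximizing over 3, -8, -3, -3, Player 1 chooses A. Subgame-perfect outcome: (A, c2) with payoffs (3, 4).
Under simultaneous play:
Player 1's best replies: c1→B; c2→A; c3→B.
Column's best replies: A→c2; B→c2; C→c1; D→c2.
Only (A, c2) has each player best-responding; Nash payoffs (3, 4).
Sequential outcome (A, c2) coincides with the Nash profile (A, c2).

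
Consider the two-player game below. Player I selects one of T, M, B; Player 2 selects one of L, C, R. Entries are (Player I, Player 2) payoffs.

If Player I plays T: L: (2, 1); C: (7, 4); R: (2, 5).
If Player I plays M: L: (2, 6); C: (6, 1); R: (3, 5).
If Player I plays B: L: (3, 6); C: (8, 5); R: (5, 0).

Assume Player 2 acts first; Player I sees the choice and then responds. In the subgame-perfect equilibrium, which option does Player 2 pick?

Work backward from Player I's decision.
- L → Player I plays B (best of 2, 2, 3); Player 2 gets 6.
- C → Player I plays B (best of 7, 6, 8); Player 2 gets 5.
- R → Player I plays B (best of 2, 3, 5); Player 2 gets 0.
Among 6, 5, 0, the best is 6 at L. Subgame-perfect outcome: (B, L) with payoffs (3, 6).

L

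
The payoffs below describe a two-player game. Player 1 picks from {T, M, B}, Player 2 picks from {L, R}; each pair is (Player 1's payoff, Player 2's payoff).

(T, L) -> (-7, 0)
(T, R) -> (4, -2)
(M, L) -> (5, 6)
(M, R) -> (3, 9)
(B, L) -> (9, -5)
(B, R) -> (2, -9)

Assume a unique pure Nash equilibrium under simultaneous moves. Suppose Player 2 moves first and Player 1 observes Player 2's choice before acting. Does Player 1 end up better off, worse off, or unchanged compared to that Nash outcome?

worse off

Solve by backward induction (Player 2 leads).
- L: Player 1 compares -7, 5, 9 and picks B; Player 2 would get -5.
- R: Player 1 compares 4, 3, 2 and picks T; Player 2 would get -2.
Maximizing over -5, -2, Player 2 chooses R. Subgame-perfect outcome: (T, R) with payoffs (4, -2).
For the simultaneous game, intersect best replies.
Player 1's best replies: L→B; R→T.
Player 2's best replies: T→L; M→R; B→L.
Only (B, L) has each player best-responding; Nash payoffs (9, -5).
Player 1 earns 4 sequentially versus 9 at the Nash outcome: worse off.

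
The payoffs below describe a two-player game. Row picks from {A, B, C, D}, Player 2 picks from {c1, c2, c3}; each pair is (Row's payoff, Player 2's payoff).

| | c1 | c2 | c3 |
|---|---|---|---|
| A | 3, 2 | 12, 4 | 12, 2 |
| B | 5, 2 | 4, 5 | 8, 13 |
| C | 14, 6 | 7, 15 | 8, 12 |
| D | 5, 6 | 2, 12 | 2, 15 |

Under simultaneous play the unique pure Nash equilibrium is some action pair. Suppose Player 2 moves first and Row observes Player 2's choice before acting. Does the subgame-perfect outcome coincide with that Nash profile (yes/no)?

no

Backward induction with Player 2 moving first.
- c1: BR = C, leader payoff 6.
- c2: BR = A, leader payoff 4.
- c3: BR = A, leader payoff 2.
Maximizing over 6, 4, 2, Player 2 chooses c1. Subgame-perfect outcome: (C, c1) with payoffs (14, 6).
Under simultaneous play:
Row's best replies: c1→C; c2→A; c3→A.
Player 2's best replies: A→c2; B→c3; C→c2; D→c3.
Only (A, c2) has each player best-responding; Nash payoffs (12, 4).
Sequential outcome (C, c1) differs from the Nash profile (A, c2).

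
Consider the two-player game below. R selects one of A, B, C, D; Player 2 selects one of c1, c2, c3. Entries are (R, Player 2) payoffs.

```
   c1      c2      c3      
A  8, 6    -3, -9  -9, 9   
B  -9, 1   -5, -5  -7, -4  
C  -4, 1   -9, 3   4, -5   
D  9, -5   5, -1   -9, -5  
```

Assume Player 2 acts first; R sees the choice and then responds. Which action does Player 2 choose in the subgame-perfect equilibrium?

c2

Solve by backward induction (Player 2 leads).
- c1: BR = D, leader payoff -5.
- c2: BR = D, leader payoff -1.
- c3: BR = C, leader payoff -5.
Maximizing over -5, -1, -5, Player 2 chooses c2. Subgame-perfect outcome: (D, c2) with payoffs (5, -1).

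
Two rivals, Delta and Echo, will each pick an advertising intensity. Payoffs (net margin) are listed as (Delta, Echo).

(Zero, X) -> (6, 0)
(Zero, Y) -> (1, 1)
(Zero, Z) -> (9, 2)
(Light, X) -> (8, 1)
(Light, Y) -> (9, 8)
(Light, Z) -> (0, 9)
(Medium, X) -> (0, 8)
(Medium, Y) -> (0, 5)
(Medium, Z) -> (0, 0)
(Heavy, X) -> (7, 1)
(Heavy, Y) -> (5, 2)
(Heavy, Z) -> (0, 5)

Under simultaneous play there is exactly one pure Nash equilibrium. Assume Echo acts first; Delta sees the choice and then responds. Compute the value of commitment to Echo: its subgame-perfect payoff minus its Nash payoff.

Delta best-responds to each possible Echo move:
- X: Delta compares 6, 8, 0, 7 and picks Light; Echo would get 1.
- Y: Delta compares 1, 9, 0, 5 and picks Light; Echo would get 8.
- Z: Delta compares 9, 0, 0, 0 and picks Zero; Echo would get 2.
Echo's induced payoffs are 1, 8, 2, so Echo commits to Y. Subgame-perfect outcome: (Light, Y) with payoffs (9, 8).
Now find the simultaneous Nash equilibrium.
Delta's best replies: X→Light; Y→Light; Z→Zero.
Echo's best replies: Zero→Z; Light→Z; Medium→X; Heavy→Z.
Only (Zero, Z) has each player best-responding; Nash payoffs (9, 2).
Echo's commitment gain: 8 − 2 = 6.

6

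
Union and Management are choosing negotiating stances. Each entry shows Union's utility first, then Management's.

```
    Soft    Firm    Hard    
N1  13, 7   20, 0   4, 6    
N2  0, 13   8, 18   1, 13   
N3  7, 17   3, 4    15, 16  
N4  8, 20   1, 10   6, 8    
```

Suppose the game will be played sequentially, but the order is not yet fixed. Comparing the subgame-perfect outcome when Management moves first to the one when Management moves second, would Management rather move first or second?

first

If Union leads: Management's best replies are N1→Soft, N2→Firm, N3→Soft, N4→Soft; Union's induced payoffs 13, 8, 7, 8; outcome (N1, Soft), payoffs (13, 7).
If Management leads: Union's best replies are Soft→N1, Firm→N1, Hard→N3; Management's induced payoffs 7, 0, 16; outcome (N3, Hard), payoffs (15, 16).
Management gets 16 moving first and 7 moving second, so Management prefers to move first.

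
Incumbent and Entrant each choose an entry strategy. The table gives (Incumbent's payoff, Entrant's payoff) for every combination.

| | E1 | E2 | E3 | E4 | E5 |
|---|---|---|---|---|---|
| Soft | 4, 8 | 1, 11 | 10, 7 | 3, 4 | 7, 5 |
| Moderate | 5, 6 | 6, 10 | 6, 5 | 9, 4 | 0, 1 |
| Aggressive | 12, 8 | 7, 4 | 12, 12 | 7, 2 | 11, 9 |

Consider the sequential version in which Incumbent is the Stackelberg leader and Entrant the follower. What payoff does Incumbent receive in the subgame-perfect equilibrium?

12

Work backward from Entrant's decision.
- Soft: Entrant compares 8, 11, 7, 4, 5 and picks E2; Incumbent would get 1.
- Moderate: Entrant compares 6, 10, 5, 4, 1 and picks E2; Incumbent would get 6.
- Aggressive: Entrant compares 8, 4, 12, 2, 9 and picks E3; Incumbent would get 12.
Among 1, 6, 12, the best is 12 at Aggressive. Subgame-perfect outcome: (Aggressive, E3) with payoffs (12, 12).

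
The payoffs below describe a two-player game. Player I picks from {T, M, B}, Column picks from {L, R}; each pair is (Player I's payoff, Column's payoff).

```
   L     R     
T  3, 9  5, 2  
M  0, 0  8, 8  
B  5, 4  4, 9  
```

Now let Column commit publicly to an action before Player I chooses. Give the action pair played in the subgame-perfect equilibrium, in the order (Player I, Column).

Player I best-responds to each possible Column move:
- L: BR = B, leader payoff 4.
- R: BR = M, leader payoff 8.
Maximizing over 4, 8, Column chooses R. Subgame-perfect outcome: (M, R) with payoffs (8, 8).

(M, R)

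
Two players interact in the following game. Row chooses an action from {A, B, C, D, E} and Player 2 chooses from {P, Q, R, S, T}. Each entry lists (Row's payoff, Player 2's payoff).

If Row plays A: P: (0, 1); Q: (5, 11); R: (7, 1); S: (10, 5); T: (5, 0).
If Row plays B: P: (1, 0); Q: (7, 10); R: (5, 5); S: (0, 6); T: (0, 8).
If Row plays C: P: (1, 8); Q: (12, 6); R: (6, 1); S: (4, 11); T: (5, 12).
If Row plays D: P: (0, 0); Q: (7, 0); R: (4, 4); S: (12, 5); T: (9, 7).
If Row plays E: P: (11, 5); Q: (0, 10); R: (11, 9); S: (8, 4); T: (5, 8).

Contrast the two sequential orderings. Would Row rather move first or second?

second

If Row leads: Player 2's best replies are A→Q, B→Q, C→T, D→T, E→Q; Row's induced payoffs 5, 7, 5, 9, 0; outcome (D, T), payoffs (9, 7).
If Player 2 leads: Row's best replies are P→E, Q→C, R→E, S→D, T→D; Player 2's induced payoffs 5, 6, 9, 5, 7; outcome (E, R), payoffs (11, 9).
Row gets 9 moving first and 11 moving second, so Row prefers to move second.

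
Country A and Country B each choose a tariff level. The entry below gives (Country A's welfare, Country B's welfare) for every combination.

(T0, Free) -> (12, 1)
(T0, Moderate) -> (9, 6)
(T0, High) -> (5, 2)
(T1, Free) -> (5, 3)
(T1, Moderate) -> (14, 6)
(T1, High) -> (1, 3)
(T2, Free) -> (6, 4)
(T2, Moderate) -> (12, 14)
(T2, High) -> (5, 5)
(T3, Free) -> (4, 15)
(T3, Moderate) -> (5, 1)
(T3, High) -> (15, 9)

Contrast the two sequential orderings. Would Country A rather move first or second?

If Country A leads: Country B's best replies are T0→Moderate, T1→Moderate, T2→Moderate, T3→Free; Country A's induced payoffs 9, 14, 12, 4; outcome (T1, Moderate), payoffs (14, 6).
If Country B leads: Country A's best replies are Free→T0, Moderate→T1, High→T3; Country B's induced payoffs 1, 6, 9; outcome (T3, High), payoffs (15, 9).
Country A gets 14 moving first and 15 moving second, so Country A prefers to move second.

second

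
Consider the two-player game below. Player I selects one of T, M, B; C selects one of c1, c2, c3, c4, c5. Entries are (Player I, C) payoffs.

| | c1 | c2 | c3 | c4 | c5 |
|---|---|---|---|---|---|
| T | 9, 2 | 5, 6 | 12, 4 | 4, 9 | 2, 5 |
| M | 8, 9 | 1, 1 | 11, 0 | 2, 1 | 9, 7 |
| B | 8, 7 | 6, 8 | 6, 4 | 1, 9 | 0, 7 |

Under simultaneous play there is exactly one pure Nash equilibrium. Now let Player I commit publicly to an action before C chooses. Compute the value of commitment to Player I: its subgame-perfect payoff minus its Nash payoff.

4

Work backward from C's decision.
- T: BR = c4, leader payoff 4.
- M: BR = c1, leader payoff 8.
- B: BR = c4, leader payoff 1.
Maximizing over 4, 8, 1, Player I chooses M. Subgame-perfect outcome: (M, c1) with payoffs (8, 9).
Now find the simultaneous Nash equilibrium.
Player I's best replies: c1→T; c2→B; c3→T; c4→T; c5→M.
C's best replies: T→c4; M→c1; B→c4.
The unique mutual best reply is (T, c4), giving (4, 9).
Player I's commitment gain: 8 − 4 = 4.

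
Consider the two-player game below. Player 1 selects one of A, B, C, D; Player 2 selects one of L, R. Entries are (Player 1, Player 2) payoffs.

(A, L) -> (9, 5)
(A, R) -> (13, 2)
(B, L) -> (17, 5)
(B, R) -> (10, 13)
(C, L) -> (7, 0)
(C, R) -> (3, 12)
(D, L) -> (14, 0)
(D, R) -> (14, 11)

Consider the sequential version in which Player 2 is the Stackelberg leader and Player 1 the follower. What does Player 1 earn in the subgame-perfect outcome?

Player 1 best-responds to each possible Player 2 move:
- L: Player 1 compares 9, 17, 7, 14 and picks B; Player 2 would get 5.
- R: Player 1 compares 13, 10, 3, 14 and picks D; Player 2 would get 11.
Maximizing over 5, 11, Player 2 chooses R. Subgame-perfect outcome: (D, R) with payoffs (14, 11).

14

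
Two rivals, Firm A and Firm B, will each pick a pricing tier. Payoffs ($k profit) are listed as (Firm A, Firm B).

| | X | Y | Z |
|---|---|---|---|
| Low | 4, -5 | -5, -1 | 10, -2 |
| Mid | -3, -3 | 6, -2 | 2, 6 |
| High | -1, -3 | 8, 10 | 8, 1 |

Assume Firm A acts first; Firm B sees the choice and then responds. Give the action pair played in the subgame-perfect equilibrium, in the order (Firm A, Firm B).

(High, Y)

Backward induction with Firm A moving first.
- Low: Firm B compares -5, -1, -2 and picks Y; Firm A would get -5.
- Mid: Firm B compares -3, -2, 6 and picks Z; Firm A would get 2.
- High: Firm B compares -3, 10, 1 and picks Y; Firm A would get 8.
Firm A's induced payoffs are -5, 2, 8, so Firm A commits to High. Subgame-perfect outcome: (High, Y) with payoffs (8, 10).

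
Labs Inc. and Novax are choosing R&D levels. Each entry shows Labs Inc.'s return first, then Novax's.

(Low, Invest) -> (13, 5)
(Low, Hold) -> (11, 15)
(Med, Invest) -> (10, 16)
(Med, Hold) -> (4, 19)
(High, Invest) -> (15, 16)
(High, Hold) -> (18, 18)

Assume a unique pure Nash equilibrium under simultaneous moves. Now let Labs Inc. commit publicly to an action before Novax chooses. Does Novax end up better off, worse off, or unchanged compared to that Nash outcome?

unchanged

Solve by backward induction (Labs Inc. leads).
- Low: BR = Hold, leader payoff 11.
- Med: BR = Hold, leader payoff 4.
- High: BR = Hold, leader payoff 18.
Labs Inc.'s induced payoffs are 11, 4, 18, so Labs Inc. commits to High. Subgame-perfect outcome: (High, Hold) with payoffs (18, 18).
Now find the simultaneous Nash equilibrium.
Labs Inc.'s best replies: Invest→High; Hold→High.
Novax's best replies: Low→Hold; Med→Hold; High→Hold.
The unique mutual best reply is (High, Hold), giving (18, 18).
Novax earns 18 sequentially versus 18 at the Nash outcome: unchanged.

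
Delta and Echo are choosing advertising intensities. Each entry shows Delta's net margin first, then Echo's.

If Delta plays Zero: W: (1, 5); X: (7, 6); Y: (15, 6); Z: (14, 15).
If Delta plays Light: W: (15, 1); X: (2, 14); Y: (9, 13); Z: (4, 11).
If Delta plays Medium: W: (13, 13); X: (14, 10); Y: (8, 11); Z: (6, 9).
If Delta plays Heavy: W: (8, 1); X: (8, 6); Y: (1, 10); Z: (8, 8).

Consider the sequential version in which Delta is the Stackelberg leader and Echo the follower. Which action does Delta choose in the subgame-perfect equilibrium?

Zero

Work backward from Echo's decision.
- Zero: Echo compares 5, 6, 6, 15 and picks Z; Delta would get 14.
- Light: Echo compares 1, 14, 13, 11 and picks X; Delta would get 2.
- Medium: Echo compares 13, 10, 11, 9 and picks W; Delta would get 13.
- Heavy: Echo compares 1, 6, 10, 8 and picks Y; Delta would get 1.
Delta's induced payoffs are 14, 2, 13, 1, so Delta commits to Zero. Subgame-perfect outcome: (Zero, Z) with payoffs (14, 15).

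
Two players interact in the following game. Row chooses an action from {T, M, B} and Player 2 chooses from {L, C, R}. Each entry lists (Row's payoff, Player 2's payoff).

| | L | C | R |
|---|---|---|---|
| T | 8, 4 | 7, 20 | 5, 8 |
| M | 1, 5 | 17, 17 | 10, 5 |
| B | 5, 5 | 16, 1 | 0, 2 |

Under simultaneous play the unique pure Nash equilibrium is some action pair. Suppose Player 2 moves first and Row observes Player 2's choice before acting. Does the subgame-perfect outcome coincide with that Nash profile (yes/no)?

Backward induction with Player 2 moving first.
- L → Row plays T (best of 8, 1, 5); Player 2 gets 4.
- C → Row plays M (best of 7, 17, 16); Player 2 gets 17.
- R → Row plays M (best of 5, 10, 0); Player 2 gets 5.
Maximizing over 4, 17, 5, Player 2 chooses C. Subgame-perfect outcome: (M, C) with payoffs (17, 17).
For the simultaneous game, intersect best replies.
Row's best replies: L→T; C→M; R→M.
Player 2's best replies: T→C; M→C; B→L.
Only (M, C) has each player best-responding; Nash payoffs (17, 17).
Sequential outcome (M, C) coincides with the Nash profile (M, C).

yes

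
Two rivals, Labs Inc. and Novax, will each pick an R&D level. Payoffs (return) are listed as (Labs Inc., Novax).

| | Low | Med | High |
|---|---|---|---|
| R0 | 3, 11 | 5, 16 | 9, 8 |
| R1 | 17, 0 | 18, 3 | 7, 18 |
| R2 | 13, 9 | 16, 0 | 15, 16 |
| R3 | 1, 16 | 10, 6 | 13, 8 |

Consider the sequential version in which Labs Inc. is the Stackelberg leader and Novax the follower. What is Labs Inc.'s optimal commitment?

Work backward from Novax's decision.
- R0: BR = Med, leader payoff 5.
- R1: BR = High, leader payoff 7.
- R2: BR = High, leader payoff 15.
- R3: BR = Low, leader payoff 1.
Maximizing over 5, 7, 15, 1, Labs Inc. chooses R2. Subgame-perfect outcome: (R2, High) with payoffs (15, 16).

R2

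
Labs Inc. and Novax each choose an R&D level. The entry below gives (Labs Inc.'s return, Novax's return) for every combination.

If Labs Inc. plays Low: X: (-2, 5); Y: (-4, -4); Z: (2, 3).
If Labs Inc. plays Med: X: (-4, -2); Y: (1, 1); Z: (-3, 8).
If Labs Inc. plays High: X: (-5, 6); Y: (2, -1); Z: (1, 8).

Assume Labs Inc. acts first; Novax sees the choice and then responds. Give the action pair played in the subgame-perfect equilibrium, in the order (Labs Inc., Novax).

(High, Z)

Solve by backward induction (Labs Inc. leads).
- Low: Novax compares 5, -4, 3 and picks X; Labs Inc. would get -2.
- Med: Novax compares -2, 1, 8 and picks Z; Labs Inc. would get -3.
- High: Novax compares 6, -1, 8 and picks Z; Labs Inc. would get 1.
Maximizing over -2, -3, 1, Labs Inc. chooses High. Subgame-perfect outcome: (High, Z) with payoffs (1, 8).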